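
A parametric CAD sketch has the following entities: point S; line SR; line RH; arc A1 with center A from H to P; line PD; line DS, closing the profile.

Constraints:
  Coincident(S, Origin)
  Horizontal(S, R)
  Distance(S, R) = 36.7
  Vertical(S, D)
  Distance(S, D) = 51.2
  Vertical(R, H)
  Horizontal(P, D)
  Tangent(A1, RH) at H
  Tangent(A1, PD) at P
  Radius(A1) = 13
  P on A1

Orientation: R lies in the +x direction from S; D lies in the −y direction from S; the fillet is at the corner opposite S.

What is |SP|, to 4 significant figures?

56.42

The virtual corner opposite S is at (36.70, -51.20). Tangency of A1 to RH means the radius AH is perpendicular to RH and the tangent condition forces AP to be normal to PD, with radius 13.0, so the center A sits 13.0 in from both sides at A = (23.70, -38.20). That places the tangent points at H = (36.70, -38.20) on RH and P = (23.70, -51.20) on PD. Then |SP| = |P − S| = 56.42.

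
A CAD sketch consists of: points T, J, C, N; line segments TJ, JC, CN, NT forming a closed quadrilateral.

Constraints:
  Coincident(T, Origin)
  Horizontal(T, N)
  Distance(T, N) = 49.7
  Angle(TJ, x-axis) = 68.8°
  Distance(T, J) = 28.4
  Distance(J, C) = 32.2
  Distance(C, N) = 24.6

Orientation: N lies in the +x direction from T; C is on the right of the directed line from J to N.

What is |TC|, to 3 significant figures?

25.3

T is at the origin; TN is horizontal with |TN| = 49.7 and N in +x, so N = (49.7, 0). TJ runs at 68.8° with |TJ| = 28.4, so J = (10.3, 26.5). C is determined by |JC| = 32.2 and |CN| = 24.6 together: it lies at the intersection of circle(J, 32.2) and circle(N, 24.6). With |JN| = 47.5, the foot of the radical line on JN is 28.3 from J and the perpendicular offset is √(32.2² − 28.3²) = 15.4. Taking the right-of-JN solution: C = (25.2, -2.06).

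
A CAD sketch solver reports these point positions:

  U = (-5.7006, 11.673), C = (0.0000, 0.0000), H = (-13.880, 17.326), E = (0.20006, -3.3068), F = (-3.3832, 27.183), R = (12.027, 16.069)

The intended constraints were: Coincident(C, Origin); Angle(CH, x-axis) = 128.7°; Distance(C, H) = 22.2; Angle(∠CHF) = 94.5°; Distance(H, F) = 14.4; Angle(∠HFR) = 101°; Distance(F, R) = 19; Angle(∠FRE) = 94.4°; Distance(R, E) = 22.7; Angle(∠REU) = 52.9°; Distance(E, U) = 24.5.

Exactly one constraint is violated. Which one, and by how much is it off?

Distance(E, U) = 24.5 — off by 8.40.

C = (0.00, 0.00) ✓; CH at 128.7° ✓; |CH| = 22.20 ✓; ∠CHF = 94.50° ✓; |HF| = 14.40 ✓; ∠HFR = 101.0° ✓; |FR| = 19.00 ✓; ∠FRE = 94.40° ✓; |RE| = 22.70 ✓; ∠REU = 52.90° ✓; |EU| = 16.10 ✗.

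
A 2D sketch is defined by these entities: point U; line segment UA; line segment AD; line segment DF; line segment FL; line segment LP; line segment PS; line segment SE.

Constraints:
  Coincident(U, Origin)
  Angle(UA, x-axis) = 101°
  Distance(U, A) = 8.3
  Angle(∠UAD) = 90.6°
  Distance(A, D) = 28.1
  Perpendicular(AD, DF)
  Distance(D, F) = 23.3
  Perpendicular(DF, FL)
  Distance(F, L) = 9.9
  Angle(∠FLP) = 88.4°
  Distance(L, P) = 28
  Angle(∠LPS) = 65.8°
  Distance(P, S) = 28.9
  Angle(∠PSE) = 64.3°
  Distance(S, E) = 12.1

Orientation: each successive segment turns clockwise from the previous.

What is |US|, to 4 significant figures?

45.09

U is at the origin; UA runs at 101.0° with length 8.3, so A = (-1.584, 8.148). ∠UAD = 90.6° gives AD at 11.60° from the x-axis; with |AD| = 28.1, D = (25.94, 13.80). AD ⟂ DF, so DF runs at -78.40°; with |DF| = 23.3, F = (30.63, -9.026). The perpendicularity gives FL at right angles to DF, so FL runs at -168.4°; with |FL| = 9.9, L = (20.93, -11.02). ∠FLP = 88.4° gives LP at 100.0° from the x-axis; with |LP| = 28.0, P = (16.07, 16.56). ∠LPS = 65.8° gives PS at -14.20° from the x-axis; with |PS| = 28.9, S = (44.08, 9.468). Then |US| = |S − U| = 45.09.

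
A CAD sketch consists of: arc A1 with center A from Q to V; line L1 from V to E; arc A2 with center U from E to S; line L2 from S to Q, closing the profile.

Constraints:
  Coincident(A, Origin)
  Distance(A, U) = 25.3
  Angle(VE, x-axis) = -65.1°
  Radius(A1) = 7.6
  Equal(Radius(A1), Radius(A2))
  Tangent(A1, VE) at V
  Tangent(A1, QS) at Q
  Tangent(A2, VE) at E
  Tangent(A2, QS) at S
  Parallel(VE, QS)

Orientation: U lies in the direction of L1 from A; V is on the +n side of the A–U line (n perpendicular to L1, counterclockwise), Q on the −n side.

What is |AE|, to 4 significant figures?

26.42

The slot axis is L1's direction at -65.1°, so u = (cos -65.1°, sin -65.1°) = (0.4210, -0.9070) and n = (−sin -65.1°, cos -65.1°) = (0.9070, 0.4210). A is at the origin and U lies 25.3 along u from A, so U = 25.3·u = (10.65, -22.95). Tangency of A1 to both parallel lines with radius 7.6 puts V and Q at A ± 7.6·n: V = (6.894, 3.200), Q = (-6.894, -3.200). Equal radii place E and S the same way about U: E = U + 7.6·n = (17.55, -19.75), S = U − 7.6·n = (3.759, -26.15). Then |AE| = |E − A| = 26.42.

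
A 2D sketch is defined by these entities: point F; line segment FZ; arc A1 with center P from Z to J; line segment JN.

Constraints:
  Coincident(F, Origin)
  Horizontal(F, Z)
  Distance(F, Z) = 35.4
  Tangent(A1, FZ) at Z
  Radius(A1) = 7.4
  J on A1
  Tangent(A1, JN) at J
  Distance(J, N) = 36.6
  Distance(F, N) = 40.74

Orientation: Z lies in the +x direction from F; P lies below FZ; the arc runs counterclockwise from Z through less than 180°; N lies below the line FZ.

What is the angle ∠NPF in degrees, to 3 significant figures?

67.3°

Checks: |PJ| = 7.400 ✓; ∠(PJ, JN) = 90.00° ✓; |JN| = 36.60 ✓; |FN| = 40.74 ✓.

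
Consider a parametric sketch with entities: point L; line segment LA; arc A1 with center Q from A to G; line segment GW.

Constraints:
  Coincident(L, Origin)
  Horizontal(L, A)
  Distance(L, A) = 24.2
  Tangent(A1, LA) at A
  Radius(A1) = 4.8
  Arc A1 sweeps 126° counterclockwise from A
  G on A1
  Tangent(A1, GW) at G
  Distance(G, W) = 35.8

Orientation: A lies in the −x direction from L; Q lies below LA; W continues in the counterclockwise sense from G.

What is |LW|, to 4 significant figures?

37.26

L is at the origin; LA is horizontal with |LA| = 24.2 and A on the −x side, so A = (-24.20, 0.000). The tangent condition forces QA to be normal to LA, so Q = A + (0, -4.8) = (-24.20, -4.800). On A1, A sits at bearing 90° from Q; a 126° counterclockwise sweep puts G at bearing 216°, so G = Q + 4.8·(cos 216°, sin 216°) = (-28.08, -7.621). Since A1 is tangent to GW there, QG ⟂ GW, so GW runs along (−sin 216°, cos 216°); with |GW| = 35.8, W = (-7.041, -36.58). Then |LW| = |W − L| = 37.26.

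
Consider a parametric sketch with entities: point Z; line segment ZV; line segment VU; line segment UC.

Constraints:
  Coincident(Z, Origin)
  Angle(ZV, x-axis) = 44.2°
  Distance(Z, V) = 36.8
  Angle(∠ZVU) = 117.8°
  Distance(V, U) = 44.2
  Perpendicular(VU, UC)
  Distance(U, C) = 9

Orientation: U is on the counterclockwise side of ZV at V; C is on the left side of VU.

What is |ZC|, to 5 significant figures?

65.728

Z is at the origin; ZV runs at 44.2° with length 36.8, so V = 36.8·(cos 44.2°, sin 44.2°) = (26.382, 25.656). ∠ZVU = 117.8°, so VU runs at 44.2° + (180° − 117.8°) = 106.40° from the x-axis; with |VU| = 44.2, U = V + 44.2·(cos 106.40°, sin 106.40°) = (13.903, 68.057). VU is perpendicular to UC; with |UC| = 9.0 on the left of VU, C = U + 9.0·(-0.95931, -0.28234) = (5.2690, 65.516). Then |ZC| = |C − Z| = 65.728.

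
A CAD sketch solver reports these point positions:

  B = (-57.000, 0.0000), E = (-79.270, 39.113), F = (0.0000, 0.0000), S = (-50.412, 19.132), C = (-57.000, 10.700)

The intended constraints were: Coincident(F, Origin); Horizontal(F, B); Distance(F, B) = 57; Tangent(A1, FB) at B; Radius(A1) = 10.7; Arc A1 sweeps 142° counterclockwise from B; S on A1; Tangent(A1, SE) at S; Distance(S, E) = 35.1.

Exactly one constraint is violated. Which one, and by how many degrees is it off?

Tangent(A1, SE) at S — off by 3.30°.

F = (0.00, 0.00) ✓; F.y = 0.00, B.y = 0.00 ✓; |FB| = 57.00 ✓; ∠(CB, BF) = 90.00° ✓; |CB| = 10.70 ✓; bearing(C→S) − bearing(C→B) = 142.0° ✓; |CS| = 10.70 ✓; ∠(CS, SE) = 86.70° ✗; |SE| = 35.10 ✓.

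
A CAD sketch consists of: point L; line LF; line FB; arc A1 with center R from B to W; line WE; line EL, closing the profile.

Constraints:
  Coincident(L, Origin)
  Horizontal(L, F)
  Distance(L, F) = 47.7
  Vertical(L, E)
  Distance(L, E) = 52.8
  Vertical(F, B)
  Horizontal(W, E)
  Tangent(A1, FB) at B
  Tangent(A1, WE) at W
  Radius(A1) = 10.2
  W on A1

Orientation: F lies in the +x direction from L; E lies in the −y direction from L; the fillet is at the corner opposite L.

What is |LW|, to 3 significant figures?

64.8

L is at the origin; L and F share the same y with |LF| = 47.7 and F on the +x side, so F = (47.7, 0.00). LE is vertical with |LE| = 52.8 and E on the −y side, so E = (0.00, -52.8). The virtual corner opposite L is at (47.7, -52.8). The tangent condition forces RB to be normal to FB and tangency of A1 to WE means the radius RW is perpendicular to WE, with radius 10.2, so the center R sits 10.2 in from both sides at R = (37.5, -42.6). That places the tangent points at B = (47.7, -42.6) on FB and W = (37.5, -52.8) on WE. Then |LW| = |W − L| = 64.8.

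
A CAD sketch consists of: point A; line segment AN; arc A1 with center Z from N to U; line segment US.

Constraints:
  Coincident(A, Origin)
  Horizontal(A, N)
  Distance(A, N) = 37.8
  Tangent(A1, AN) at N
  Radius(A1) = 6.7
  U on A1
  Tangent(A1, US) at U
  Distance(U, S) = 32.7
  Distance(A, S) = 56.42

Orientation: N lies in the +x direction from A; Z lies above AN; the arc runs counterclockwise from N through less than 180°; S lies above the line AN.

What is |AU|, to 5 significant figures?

45.086

A is at the origin; AN is horizontal with |AN| = 37.8 and N on the +x side, so N = (37.800, 0.0000). The tangent condition forces ZN to be normal to AN, so Z = N + (0, 6.7) = (37.800, 6.7000). Since ZU ⟂ US (tangency), |ZS| = √(6.7² + 32.7²) = 33.379 regardless of where U sits on A1. So S lies on both circle(A, 56.42) and circle(Z, 33.379); the above-AN intersection is S = (39.768, 40.021). U is the foot of the tangent from S: U = (44.432, 7.6555).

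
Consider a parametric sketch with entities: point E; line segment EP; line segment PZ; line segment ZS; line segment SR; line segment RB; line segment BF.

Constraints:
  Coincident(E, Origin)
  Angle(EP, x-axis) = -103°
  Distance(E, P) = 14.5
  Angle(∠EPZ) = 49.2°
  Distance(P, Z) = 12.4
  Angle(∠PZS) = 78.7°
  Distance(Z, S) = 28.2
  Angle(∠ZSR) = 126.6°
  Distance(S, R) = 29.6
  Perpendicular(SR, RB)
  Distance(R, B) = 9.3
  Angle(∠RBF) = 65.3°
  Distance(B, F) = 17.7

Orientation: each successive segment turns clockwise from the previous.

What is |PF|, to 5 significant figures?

32.303

E is at the origin; EP runs at -103.0° with length 14.5, so P = (-3.2618, -14.128). ∠EPZ = 49.2° gives PZ at 126.20° from the x-axis; with |PZ| = 12.4, Z = (-10.585, -4.1221). ∠PZS = 78.7° gives ZS at 24.900° from the x-axis; with |ZS| = 28.2, S = (14.993, 7.7512). ∠ZSR = 126.6° gives SR at -28.500° from the x-axis; with |SR| = 29.6, R = (41.006, -6.3727). SR is perpendicular to RB, so RB runs at -118.50°; with |RB| = 9.3, B = (36.569, -14.546). ∠RBF = 65.3° gives BF at 126.80° from the x-axis; with |BF| = 17.7, F = (25.966, -0.37280). Then |PF| = |F − P| = 32.303.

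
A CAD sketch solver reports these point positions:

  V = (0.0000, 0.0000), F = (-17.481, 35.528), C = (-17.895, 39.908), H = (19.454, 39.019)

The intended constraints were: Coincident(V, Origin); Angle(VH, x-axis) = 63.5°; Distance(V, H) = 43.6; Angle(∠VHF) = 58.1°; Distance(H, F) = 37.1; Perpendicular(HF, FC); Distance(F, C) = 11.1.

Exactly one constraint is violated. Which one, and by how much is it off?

Distance(F, C) = 11.1 — off by 6.70.

V = (0.00, 0.00) ✓; VH at 63.50° ✓; |VH| = 43.60 ✓; ∠VHF = 58.10° ✓; |HF| = 37.10 ✓; ∠(HF, FC) = 90.00° ✓; |FC| = 4.400 ✗.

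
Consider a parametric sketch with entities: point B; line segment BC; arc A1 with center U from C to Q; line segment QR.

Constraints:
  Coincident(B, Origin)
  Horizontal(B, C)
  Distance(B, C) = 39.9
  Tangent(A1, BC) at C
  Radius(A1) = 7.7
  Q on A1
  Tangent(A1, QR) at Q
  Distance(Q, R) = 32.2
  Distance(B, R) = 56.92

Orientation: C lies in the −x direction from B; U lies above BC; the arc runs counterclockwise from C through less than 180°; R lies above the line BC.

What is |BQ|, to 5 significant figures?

33.747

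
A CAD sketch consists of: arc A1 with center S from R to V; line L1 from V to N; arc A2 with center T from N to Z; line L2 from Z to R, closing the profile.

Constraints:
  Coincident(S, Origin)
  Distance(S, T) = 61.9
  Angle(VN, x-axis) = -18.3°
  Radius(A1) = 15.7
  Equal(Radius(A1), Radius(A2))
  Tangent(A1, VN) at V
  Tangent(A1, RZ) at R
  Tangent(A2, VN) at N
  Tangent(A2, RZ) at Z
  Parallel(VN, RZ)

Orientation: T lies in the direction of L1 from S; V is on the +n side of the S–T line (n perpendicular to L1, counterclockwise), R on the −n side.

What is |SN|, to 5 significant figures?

63.860

The slot axis is L1's direction at -18.3°, so u = (cos -18.3°, sin -18.3°) = (0.94943, -0.31399) and n = (−sin -18.3°, cos -18.3°) = (0.31399, 0.94943). S is at the origin and T lies 61.9 along u from S, so T = 61.9·u = (58.769, -19.436). Tangency of A1 to both parallel lines with radius 15.7 puts V and R at S ± 15.7·n: V = (4.9297, 14.906), R = (-4.9297, -14.906). Equal radii place N and Z the same way about T: N = T + 15.7·n = (63.699, -4.5302), Z = T − 15.7·n = (53.840, -34.342). Then |SN| = |N − S| = 63.860.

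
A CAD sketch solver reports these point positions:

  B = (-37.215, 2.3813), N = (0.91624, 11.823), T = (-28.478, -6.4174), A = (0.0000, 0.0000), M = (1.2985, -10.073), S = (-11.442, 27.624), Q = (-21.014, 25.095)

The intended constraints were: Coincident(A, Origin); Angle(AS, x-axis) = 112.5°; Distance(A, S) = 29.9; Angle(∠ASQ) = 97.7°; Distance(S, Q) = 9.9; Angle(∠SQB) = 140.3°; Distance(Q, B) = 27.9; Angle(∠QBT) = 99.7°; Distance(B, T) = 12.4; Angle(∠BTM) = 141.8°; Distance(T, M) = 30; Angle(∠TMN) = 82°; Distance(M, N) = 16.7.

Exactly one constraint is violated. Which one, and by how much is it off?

Distance(M, N) = 16.7 — off by 5.20.

A = (0.00, 0.00) ✓; AS at 112.5° ✓; |AS| = 29.90 ✓; ∠ASQ = 97.70° ✓; |SQ| = 9.900 ✓; ∠SQB = 140.3° ✓; |QB| = 27.90 ✓; ∠QBT = 99.70° ✓; |BT| = 12.40 ✓; ∠BTM = 141.8° ✓; |TM| = 30.00 ✓; ∠TMN = 82.00° ✓; |MN| = 21.90 ✗.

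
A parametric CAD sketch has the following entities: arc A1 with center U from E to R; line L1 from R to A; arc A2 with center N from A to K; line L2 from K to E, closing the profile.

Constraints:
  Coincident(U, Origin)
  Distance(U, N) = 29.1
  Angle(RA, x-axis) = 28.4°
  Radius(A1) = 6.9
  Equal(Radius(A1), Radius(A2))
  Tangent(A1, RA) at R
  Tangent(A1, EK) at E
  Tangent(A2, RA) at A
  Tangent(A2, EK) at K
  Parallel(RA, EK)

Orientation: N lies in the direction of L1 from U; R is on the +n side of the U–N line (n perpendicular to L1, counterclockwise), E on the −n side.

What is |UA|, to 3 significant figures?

29.9

The slot axis is L1's direction at 28.4°, so u = (cos 28.4°, sin 28.4°) = (0.880, 0.476) and n = (−sin 28.4°, cos 28.4°) = (-0.476, 0.880). U is at the origin and N lies 29.1 along u from U, so N = 29.1·u = (25.6, 13.8). Tangency of A1 to both parallel lines with radius 6.9 puts R and E at U ± 6.9·n: R = (-3.28, 6.07), E = (3.28, -6.07). Equal radii place A and K the same way about N: A = N + 6.9·n = (22.3, 19.9), K = N − 6.9·n = (28.9, 7.77). Then |UA| = |A − U| = 29.9.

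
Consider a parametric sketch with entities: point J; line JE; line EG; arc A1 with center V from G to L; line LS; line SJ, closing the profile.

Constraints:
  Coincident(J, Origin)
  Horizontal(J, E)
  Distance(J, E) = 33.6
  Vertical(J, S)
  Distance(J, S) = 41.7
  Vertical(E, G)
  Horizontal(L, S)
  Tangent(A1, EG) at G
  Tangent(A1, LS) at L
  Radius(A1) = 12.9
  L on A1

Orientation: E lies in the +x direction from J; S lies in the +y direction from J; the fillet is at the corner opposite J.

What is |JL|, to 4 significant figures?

46.56

The virtual corner opposite J is at (33.60, 41.70). Tangency of A1 to EG means the radius VG is perpendicular to EG and the tangent condition forces VL to be normal to LS, with radius 12.9, so the center V sits 12.9 in from both sides at V = (20.70, 28.80). That places the tangent points at G = (33.60, 28.80) on EG and L = (20.70, 41.70) on LS. Then |JL| = |L − J| = 46.56.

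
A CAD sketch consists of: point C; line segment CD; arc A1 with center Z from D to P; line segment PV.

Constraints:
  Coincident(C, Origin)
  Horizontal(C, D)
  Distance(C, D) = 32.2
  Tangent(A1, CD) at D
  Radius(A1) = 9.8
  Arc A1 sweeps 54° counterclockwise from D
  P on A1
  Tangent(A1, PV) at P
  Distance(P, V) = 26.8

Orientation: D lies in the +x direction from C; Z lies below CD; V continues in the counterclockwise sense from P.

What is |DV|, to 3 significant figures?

35.0

C is at the origin; C and D share the same y with |CD| = 32.2 and D on the +x side, so D = (32.2, 0.00). The tangent condition forces ZD to be normal to CD, so Z = D + (0, -9.8) = (32.2, -9.80). On A1, D sits at bearing 90° from Z; a 54° counterclockwise sweep puts P at bearing 144°, so P = Z + 9.8·(cos 144°, sin 144°) = (24.3, -4.04). The tangent condition forces ZP to be normal to PV, so PV runs along (−sin 144°, cos 144°); with |PV| = 26.8, V = (8.52, -25.7). Then |DV| = |V − D| = 35.0.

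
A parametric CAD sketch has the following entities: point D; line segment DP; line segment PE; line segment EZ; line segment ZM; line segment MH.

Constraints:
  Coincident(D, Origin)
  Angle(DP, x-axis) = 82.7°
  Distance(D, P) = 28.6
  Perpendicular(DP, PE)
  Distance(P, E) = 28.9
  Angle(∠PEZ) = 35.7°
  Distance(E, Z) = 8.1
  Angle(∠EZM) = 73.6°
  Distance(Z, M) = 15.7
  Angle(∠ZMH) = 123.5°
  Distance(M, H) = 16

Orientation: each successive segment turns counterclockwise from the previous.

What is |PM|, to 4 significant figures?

19.88

∠PEZ = 35.7° gives EZ at -43.00° from the x-axis; with |EZ| = 8.1, Z = (-19.11, 26.52). ∠EZM = 73.6° gives ZM at 63.40° from the x-axis; with |ZM| = 15.7, M = (-12.08, 40.55). Then |PM| = |M − P| = 19.88.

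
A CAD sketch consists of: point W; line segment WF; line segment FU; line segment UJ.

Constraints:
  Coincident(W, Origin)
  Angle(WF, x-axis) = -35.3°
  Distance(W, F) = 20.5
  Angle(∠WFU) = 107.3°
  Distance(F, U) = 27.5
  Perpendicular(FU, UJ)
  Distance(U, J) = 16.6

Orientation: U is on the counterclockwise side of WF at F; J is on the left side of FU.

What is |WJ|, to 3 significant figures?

33.7

∠WFU = 107.3°, so FU runs at -35.3° + (180° − 107.3°) = 37.4° from the x-axis; with |FU| = 27.5, U = F + 27.5·(cos 37.4°, sin 37.4°) = (38.6, 4.86). FU ⟂ UJ; with |UJ| = 16.6 on the left of FU, J = U + 16.6·(-0.607, 0.794) = (28.5, 18.0). Then |WJ| = |J − W| = 33.7.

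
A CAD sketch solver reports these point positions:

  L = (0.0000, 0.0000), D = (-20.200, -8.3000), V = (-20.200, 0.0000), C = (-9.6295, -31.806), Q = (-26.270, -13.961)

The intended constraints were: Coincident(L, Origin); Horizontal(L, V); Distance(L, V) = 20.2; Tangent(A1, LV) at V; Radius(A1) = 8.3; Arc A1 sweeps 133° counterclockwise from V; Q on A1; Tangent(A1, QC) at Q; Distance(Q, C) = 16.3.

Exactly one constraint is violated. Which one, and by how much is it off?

Distance(Q, C) = 16.3 — off by 8.10.

L = (0.00, 0.00) ✓; L.y = 0.00, V.y = 0.00 ✓; |LV| = 20.20 ✓; ∠(DV, VL) = 90.00° ✓; |DV| = 8.300 ✓; bearing(D→Q) − bearing(D→V) = 133.0° ✓; |DQ| = 8.300 ✓; ∠(DQ, QC) = 90.00° ✓; |QC| = 24.40 ✗.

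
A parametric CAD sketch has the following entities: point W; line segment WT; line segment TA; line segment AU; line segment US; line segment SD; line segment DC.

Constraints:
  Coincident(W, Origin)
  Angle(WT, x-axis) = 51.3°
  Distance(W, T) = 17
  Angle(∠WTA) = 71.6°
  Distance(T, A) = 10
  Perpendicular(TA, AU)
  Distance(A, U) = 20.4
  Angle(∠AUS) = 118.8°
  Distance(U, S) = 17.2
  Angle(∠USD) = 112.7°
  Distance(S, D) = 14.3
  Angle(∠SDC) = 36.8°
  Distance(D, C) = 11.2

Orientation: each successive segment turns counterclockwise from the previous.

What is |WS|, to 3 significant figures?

16.3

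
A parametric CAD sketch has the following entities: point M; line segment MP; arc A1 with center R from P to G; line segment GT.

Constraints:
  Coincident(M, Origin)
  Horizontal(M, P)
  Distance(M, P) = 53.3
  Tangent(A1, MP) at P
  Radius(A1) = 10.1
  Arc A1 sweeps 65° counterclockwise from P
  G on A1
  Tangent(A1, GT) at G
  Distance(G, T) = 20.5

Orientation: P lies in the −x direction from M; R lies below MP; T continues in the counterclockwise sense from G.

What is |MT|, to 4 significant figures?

75.19

On A1, P sits at bearing 90° from R; a 65° counterclockwise sweep puts G at bearing 155°, so G = R + 10.1·(cos 155°, sin 155°) = (-62.45, -5.832). The tangent condition forces RG to be normal to GT, so GT runs along (−sin 155°, cos 155°); with |GT| = 20.5, T = (-71.12, -24.41). Then |MT| = |T − M| = 75.19.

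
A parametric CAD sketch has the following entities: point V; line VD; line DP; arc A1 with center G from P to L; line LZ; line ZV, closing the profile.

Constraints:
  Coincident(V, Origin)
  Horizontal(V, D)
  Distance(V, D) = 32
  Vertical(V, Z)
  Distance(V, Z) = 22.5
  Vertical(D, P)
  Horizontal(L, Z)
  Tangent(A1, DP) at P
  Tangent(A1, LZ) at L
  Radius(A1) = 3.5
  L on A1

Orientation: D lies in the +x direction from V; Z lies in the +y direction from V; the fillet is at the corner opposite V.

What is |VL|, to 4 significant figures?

36.31

The virtual corner opposite V is at (32.00, 22.50). A1 meets DP tangentially, so GP is at right angles to DP and A1 meets LZ tangentially, so GL is at right angles to LZ, with radius 3.5, so the center G sits 3.5 in from both sides at G = (28.50, 19.00). That places the tangent points at P = (32.00, 19.00) on DP and L = (28.50, 22.50) on LZ. Then |VL| = |L − V| = 36.31.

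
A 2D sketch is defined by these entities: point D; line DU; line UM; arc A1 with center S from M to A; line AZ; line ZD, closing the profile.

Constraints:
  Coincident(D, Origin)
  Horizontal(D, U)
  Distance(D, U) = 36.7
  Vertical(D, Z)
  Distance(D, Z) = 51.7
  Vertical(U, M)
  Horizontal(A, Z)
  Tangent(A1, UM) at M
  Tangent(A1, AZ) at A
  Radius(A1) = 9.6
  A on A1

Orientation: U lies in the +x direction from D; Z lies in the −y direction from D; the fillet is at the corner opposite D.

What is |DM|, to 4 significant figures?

55.85

D is at the origin; DU is horizontal with |DU| = 36.7 and U on the +x side, so U = (36.70, 0.000). D and Z share the same x with |DZ| = 51.7 and Z on the −y side, so Z = (0.000, -51.70). The virtual corner opposite D is at (36.70, -51.70). The tangent condition forces SM to be normal to UM and tangency of A1 to AZ means the radius SA is perpendicular to AZ, with radius 9.6, so the center S sits 9.6 in from both sides at S = (27.10, -42.10). That places the tangent points at M = (36.70, -42.10) on UM and A = (27.10, -51.70) on AZ. Then |DM| = |M − D| = 55.85.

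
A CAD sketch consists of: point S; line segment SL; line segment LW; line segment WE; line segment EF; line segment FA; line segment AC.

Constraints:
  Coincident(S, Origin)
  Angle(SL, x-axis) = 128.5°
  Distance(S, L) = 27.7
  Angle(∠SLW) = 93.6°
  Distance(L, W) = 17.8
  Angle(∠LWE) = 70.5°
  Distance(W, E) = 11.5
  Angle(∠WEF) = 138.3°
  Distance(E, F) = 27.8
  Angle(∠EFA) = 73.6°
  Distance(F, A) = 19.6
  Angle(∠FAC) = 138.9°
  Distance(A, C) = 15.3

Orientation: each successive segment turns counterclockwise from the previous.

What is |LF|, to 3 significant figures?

26.4

∠LWE = 70.5° gives WE at -35.6° from the x-axis; with |WE| = 11.5, E = (-22.5, 4.80). ∠WEF = 138.3° gives EF at 6.10° from the x-axis; with |EF| = 27.8, F = (5.15, 7.75). Then |LF| = |F − L| = 26.4.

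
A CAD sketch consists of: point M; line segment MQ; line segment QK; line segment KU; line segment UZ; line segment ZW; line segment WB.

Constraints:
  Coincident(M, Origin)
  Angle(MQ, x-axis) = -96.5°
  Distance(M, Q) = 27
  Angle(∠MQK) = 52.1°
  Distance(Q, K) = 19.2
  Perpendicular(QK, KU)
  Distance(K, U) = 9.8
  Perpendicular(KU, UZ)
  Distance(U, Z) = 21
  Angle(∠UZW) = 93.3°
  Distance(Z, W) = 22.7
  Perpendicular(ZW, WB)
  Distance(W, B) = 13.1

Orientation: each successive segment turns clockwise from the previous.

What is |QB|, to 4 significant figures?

16.88

∠UZW = 93.3° gives ZW at -131.1° from the x-axis; with |ZW| = 22.7, W = (-9.836, -38.19). ZW is perpendicular to WB, so WB runs at 138.9°; with |WB| = 13.1, B = (-19.71, -29.58). Then |QB| = |B − Q| = 16.88.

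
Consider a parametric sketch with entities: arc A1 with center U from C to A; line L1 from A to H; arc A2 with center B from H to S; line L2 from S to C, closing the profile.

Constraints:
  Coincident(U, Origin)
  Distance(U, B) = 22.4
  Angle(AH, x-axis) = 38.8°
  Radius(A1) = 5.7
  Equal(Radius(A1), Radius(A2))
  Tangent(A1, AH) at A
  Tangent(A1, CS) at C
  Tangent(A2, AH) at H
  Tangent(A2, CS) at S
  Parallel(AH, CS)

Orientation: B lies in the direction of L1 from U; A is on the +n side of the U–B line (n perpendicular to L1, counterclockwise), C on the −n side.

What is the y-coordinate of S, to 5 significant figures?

9.5937

Tangency of A1 to both parallel lines with radius 5.7 puts A and C at U ± 5.7·n: A = (-3.5716, 4.4422), C = (3.5716, -4.4422). Equal radii place H and S the same way about B: H = B + 5.7·n = (13.886, 18.478), S = B − 5.7·n = (21.029, 9.5937). So S.y = 9.5937.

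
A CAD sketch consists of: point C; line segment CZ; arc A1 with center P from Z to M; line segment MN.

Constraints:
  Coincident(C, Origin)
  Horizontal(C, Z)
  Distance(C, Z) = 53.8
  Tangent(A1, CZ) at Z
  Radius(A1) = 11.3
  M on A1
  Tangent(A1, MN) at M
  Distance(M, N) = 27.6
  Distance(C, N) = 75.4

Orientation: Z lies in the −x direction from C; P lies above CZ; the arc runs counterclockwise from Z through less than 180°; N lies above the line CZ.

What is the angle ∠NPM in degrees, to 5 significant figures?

67.735°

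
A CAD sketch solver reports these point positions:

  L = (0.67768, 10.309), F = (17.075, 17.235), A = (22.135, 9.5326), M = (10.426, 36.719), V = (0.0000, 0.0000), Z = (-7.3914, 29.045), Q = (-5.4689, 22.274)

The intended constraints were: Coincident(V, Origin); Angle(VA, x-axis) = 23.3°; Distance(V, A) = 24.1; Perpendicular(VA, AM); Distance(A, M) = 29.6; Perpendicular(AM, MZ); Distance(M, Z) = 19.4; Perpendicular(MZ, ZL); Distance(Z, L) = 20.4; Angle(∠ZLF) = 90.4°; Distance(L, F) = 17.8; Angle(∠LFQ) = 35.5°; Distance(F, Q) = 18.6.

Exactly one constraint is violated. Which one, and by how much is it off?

Distance(F, Q) = 18.6 — off by 4.50.

V = (0.00, 0.00) ✓; VA at 23.30° ✓; |VA| = 24.10 ✓; ∠(VA, AM) = 90.00° ✓; |AM| = 29.60 ✓; ∠(AM, MZ) = 90.00° ✓; |MZ| = 19.40 ✓; ∠(MZ, ZL) = 90.00° ✓; |ZL| = 20.40 ✓; ∠ZLF = 90.40° ✓; |LF| = 17.80 ✓; ∠LFQ = 35.50° ✓; |FQ| = 23.10 ✗.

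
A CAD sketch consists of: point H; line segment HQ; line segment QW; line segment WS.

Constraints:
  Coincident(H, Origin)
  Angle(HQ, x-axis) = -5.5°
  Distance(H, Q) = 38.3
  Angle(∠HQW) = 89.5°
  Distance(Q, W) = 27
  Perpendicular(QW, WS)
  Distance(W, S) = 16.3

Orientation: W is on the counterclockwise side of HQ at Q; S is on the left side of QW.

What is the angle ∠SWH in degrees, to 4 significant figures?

34.85°

∠HQW = 89.5°, so QW runs at -5.5° + (180° − 89.5°) = 85.00° from the x-axis; with |QW| = 27.0, W = Q + 27.0·(cos 85.00°, sin 85.00°) = (40.48, 23.23). QW ⟂ WS; with |WS| = 16.3 on the left of QW, S = W + 16.3·(-0.9962, 0.08716) = (24.24, 24.65). Then cos ∠SWH = WS·WH / (|WS||WH|), giving 34.85°.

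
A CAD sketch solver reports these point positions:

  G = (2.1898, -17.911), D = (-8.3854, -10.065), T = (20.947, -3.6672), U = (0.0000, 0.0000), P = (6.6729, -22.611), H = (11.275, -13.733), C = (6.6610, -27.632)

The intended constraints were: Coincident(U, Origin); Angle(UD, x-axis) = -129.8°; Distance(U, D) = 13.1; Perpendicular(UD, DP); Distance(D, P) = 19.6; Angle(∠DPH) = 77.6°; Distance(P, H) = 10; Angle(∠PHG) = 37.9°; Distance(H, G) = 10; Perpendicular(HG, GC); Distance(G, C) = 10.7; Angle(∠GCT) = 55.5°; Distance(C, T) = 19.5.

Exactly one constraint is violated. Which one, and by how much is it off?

Distance(C, T) = 19.5 — off by 8.40.

U = (0.00, 0.00) ✓; UD at -129.8° ✓; |UD| = 13.10 ✓; ∠(UD, DP) = 90.00° ✓; |DP| = 19.60 ✓; ∠DPH = 77.60° ✓; |PH| = 10.00 ✓; ∠PHG = 37.90° ✓; |HG| = 10.00 ✓; ∠(HG, GC) = 90.00° ✓; |GC| = 10.70 ✓; ∠GCT = 55.50° ✓; |CT| = 27.90 ✗.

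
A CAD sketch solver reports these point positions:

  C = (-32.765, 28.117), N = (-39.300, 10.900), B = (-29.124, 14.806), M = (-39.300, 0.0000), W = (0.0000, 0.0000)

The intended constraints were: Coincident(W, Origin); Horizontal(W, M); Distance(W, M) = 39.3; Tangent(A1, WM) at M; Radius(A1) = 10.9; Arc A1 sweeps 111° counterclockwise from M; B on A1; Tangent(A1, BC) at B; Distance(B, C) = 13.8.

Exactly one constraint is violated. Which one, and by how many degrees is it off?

Tangent(A1, BC) at B — off by 5.70°.

W = (0.00, 0.00) ✓; W.y = 0.00, M.y = 0.00 ✓; |WM| = 39.30 ✓; ∠(NM, MW) = 90.00° ✓; |NM| = 10.90 ✓; bearing(N→B) − bearing(N→M) = 111.0° ✓; |NB| = 10.90 ✓; ∠(NB, BC) = 95.70° ✗; |BC| = 13.80 ✓.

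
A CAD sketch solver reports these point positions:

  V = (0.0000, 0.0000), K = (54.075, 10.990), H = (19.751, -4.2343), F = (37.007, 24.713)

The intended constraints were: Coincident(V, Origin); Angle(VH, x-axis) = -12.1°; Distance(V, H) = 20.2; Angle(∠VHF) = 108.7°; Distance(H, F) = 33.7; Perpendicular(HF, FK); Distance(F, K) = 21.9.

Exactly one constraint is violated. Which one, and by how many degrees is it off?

Perpendicular(HF, FK) — off by 8.00°.

V = (0.00, 0.00) ✓; VH at -12.10° ✓; |VH| = 20.20 ✓; ∠VHF = 108.7° ✓; |HF| = 33.70 ✓; ∠(HF, FK) = 98.00° ✗; |FK| = 21.90 ✓.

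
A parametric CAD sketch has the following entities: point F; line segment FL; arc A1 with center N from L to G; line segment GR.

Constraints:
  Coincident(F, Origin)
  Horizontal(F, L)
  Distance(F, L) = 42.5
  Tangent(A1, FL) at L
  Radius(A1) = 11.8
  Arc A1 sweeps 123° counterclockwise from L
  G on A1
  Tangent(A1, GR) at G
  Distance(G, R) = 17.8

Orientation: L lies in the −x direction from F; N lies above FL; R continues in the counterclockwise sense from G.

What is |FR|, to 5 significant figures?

53.744

On A1, L sits at bearing -90° from N; a 123° counterclockwise sweep puts G at bearing 33°, so G = N + 11.8·(cos 33°, sin 33°) = (-32.604, 18.227). A1 meets GR tangentially, so NG is at right angles to GR, so GR runs along (−sin 33°, cos 33°); with |GR| = 17.8, R = (-42.298, 33.155). Then |FR| = |R − F| = 53.744.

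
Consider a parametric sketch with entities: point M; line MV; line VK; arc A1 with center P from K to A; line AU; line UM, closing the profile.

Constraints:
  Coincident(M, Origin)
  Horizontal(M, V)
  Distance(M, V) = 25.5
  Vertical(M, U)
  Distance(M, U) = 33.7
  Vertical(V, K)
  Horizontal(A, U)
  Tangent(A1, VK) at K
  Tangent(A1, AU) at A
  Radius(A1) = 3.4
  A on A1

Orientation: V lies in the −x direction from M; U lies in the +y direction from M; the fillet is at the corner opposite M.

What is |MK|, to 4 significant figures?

39.60

The virtual corner opposite M is at (-25.50, 33.70). Since A1 is tangent to VK there, PK ⟂ VK and the tangent condition forces PA to be normal to AU, with radius 3.4, so the center P sits 3.4 in from both sides at P = (-22.10, 30.30). That places the tangent points at K = (-25.50, 30.30) on VK and A = (-22.10, 33.70) on AU. Then |MK| = |K − M| = 39.60.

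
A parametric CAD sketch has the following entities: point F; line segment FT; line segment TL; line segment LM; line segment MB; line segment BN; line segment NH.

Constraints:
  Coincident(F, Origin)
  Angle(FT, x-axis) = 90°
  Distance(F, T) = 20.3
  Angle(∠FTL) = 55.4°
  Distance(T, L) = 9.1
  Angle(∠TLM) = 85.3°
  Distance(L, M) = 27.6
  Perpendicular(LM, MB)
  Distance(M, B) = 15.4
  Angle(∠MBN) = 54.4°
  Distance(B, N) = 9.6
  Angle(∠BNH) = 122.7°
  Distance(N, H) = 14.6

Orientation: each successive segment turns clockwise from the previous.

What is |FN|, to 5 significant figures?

14.004

F is at the origin; FT runs at 90.0° with length 20.3, so T = (1.2430e-15, 20.300). ∠FTL = 55.4° gives TL at -34.600° from the x-axis; with |TL| = 9.1, L = (7.4905, 15.133). ∠TLM = 85.3° gives LM at -129.30° from the x-axis; with |LM| = 27.6, M = (-9.9908, -6.2254). LM is perpendicular to MB, so MB runs at 140.70°; with |MB| = 15.4, B = (-21.908, 3.5287). ∠MBN = 54.4° gives BN at 15.100° from the x-axis; with |BN| = 9.6, N = (-12.639, 6.0295). Then |FN| = |N − F| = 14.004.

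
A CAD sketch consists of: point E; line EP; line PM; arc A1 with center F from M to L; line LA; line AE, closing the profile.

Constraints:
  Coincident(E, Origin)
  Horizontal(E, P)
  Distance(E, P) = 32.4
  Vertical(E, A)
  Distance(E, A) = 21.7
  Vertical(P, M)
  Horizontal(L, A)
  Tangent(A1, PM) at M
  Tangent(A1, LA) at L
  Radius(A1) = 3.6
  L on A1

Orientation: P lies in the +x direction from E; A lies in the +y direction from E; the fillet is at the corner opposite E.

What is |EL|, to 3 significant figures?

36.1

E is at the origin; EP is horizontal with |EP| = 32.4 and P on the +x side, so P = (32.4, 0.00). E and A share the same x with |EA| = 21.7 and A on the +y side, so A = (0.00, 21.7). The virtual corner opposite E is at (32.4, 21.7). A1 meets PM tangentially, so FM is at right angles to PM and A1 meets LA tangentially, so FL is at right angles to LA, with radius 3.6, so the center F sits 3.6 in from both sides at F = (28.8, 18.1). That places the tangent points at M = (32.4, 18.1) on PM and L = (28.8, 21.7) on LA. Then |EL| = |L − E| = 36.1.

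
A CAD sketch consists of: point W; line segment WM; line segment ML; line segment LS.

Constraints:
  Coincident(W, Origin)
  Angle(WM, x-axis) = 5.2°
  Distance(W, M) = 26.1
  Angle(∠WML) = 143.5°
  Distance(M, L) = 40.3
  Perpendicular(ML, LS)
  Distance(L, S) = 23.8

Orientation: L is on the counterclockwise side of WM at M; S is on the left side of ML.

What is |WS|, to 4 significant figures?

61.84

∠WML = 143.5°, so ML runs at 5.2° + (180° − 143.5°) = 41.70° from the x-axis; with |ML| = 40.3, L = M + 40.3·(cos 41.70°, sin 41.70°) = (56.08, 29.17). ML is perpendicular to LS; with |LS| = 23.8 on the left of ML, S = L + 23.8·(-0.6652, 0.7466) = (40.25, 46.94). Then |WS| = |S − W| = 61.84.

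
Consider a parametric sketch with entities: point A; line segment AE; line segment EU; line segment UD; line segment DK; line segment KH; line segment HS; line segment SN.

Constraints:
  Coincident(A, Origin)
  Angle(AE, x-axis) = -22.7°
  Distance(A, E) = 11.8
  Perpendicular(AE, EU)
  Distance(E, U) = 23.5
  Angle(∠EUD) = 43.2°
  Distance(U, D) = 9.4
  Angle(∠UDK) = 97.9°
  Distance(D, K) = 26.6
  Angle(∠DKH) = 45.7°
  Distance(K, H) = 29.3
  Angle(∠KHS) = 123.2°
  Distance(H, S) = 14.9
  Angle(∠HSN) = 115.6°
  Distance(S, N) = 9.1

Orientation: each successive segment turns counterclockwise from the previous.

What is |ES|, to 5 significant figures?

34.696

A is at the origin; AE runs at -22.7° with length 11.8, so E = (10.886, -4.5537). The perpendicularity gives EU at right angles to AE, so EU runs at 67.300°; with |EU| = 23.5, U = (19.955, 17.126). ∠EUD = 43.2° gives UD at -155.90° from the x-axis; with |UD| = 9.4, D = (11.374, 13.288). ∠UDK = 97.9° gives DK at -73.800° from the x-axis; with |DK| = 26.6, K = (18.795, -12.256). ∠DKH = 45.7° gives KH at 60.500° from the x-axis; with |KH| = 29.3, H = (33.223, 13.245). ∠KHS = 123.2° gives HS at 117.30° from the x-axis; with |HS| = 14.9, S = (26.389, 26.486). Then |ES| = |S − E| = 34.696.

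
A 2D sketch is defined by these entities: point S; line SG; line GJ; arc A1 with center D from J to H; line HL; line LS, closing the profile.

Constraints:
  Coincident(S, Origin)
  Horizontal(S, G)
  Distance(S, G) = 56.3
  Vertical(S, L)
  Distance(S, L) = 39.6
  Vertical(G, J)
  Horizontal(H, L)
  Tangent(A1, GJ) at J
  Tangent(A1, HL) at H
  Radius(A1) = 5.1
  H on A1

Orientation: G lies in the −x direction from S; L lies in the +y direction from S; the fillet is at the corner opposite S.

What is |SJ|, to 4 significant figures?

66.03

S is at the origin; S and G share the same y with |SG| = 56.3 and G on the −x side, so G = (-56.30, 0.000). SL is vertical with |SL| = 39.6 and L on the +y side, so L = (0.000, 39.60). The virtual corner opposite S is at (-56.30, 39.60). Tangency of A1 to GJ means the radius DJ is perpendicular to GJ and the tangent condition forces DH to be normal to HL, with radius 5.1, so the center D sits 5.1 in from both sides at D = (-51.20, 34.50). That places the tangent points at J = (-56.30, 34.50) on GJ and H = (-51.20, 39.60) on HL. Then |SJ| = |J − S| = 66.03.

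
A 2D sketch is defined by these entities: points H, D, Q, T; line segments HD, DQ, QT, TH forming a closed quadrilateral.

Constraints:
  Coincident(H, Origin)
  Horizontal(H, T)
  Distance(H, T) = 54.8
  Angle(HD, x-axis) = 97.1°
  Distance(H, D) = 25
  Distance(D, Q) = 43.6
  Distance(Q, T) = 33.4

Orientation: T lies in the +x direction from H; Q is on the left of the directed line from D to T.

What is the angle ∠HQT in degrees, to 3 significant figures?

79.2°

H is at the origin; HT is horizontal with |HT| = 54.8 and T in +x, so T = (54.8, 0). HD runs at 97.1° with |HD| = 25.0, so D = (-3.09, 24.8). Q is determined by |DQ| = 43.6 and |QT| = 33.4 together: it lies at the intersection of circle(D, 43.6) and circle(T, 33.4). With |DT| = 63.0, the foot of the radical line on DT is 37.7 from D and the perpendicular offset is √(43.6² − 37.7²) = 21.9. Taking the left-of-DT solution: Q = (40.2, 30.0).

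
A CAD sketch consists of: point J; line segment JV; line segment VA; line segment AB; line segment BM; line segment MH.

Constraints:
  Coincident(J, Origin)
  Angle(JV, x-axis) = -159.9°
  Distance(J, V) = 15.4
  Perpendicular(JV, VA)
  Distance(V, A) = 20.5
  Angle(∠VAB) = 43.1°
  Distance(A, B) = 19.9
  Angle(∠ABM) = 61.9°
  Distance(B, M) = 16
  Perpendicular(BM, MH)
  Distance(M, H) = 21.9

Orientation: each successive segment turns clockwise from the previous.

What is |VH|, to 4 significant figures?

24.18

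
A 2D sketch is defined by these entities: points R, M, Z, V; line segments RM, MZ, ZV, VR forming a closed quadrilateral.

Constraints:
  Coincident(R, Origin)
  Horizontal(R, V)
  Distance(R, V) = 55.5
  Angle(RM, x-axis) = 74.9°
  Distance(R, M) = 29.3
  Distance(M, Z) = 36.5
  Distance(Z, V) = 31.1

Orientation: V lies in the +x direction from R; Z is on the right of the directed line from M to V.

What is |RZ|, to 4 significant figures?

24.98

Checks: |MZ| = 36.50 ✓; |ZV| = 31.10 ✓.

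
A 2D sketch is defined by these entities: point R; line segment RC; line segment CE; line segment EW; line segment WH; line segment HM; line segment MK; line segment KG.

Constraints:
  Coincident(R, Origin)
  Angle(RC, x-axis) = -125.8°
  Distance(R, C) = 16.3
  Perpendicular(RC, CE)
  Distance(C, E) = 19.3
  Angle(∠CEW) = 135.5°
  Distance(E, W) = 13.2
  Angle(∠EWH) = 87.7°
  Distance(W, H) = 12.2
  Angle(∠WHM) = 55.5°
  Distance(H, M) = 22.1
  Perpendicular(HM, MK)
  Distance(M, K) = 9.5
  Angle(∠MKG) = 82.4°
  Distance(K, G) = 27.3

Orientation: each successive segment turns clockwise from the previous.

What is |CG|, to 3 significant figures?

34.1

The perpendicularity gives MK at right angles to HM, so MK runs at 153°; with |MK| = 9.5, K = (-33.8, -2.69). ∠MKG = 82.4° gives KG at 55.3° from the x-axis; with |KG| = 27.3, G = (-18.3, 19.8). Then |CG| = |G − C| = 34.1.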